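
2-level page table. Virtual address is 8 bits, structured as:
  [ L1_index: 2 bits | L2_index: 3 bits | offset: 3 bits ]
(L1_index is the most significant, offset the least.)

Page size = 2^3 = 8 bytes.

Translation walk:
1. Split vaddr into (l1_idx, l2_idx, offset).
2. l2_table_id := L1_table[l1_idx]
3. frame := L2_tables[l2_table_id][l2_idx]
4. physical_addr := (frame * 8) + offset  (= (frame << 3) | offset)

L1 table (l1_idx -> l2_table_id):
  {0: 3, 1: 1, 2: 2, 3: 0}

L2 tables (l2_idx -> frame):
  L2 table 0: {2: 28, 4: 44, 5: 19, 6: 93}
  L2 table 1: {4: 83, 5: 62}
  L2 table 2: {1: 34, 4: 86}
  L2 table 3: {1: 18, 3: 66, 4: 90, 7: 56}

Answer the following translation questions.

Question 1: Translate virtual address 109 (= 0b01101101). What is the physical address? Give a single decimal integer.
vaddr = 109 = 0b01101101
Split: l1_idx=1, l2_idx=5, offset=5
L1[1] = 1
L2[1][5] = 62
paddr = 62 * 8 + 5 = 501

Answer: 501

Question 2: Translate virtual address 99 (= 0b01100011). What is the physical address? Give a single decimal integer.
Answer: 667

Derivation:
vaddr = 99 = 0b01100011
Split: l1_idx=1, l2_idx=4, offset=3
L1[1] = 1
L2[1][4] = 83
paddr = 83 * 8 + 3 = 667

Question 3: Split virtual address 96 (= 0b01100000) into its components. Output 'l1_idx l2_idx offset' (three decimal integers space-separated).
vaddr = 96 = 0b01100000
  top 2 bits -> l1_idx = 1
  next 3 bits -> l2_idx = 4
  bottom 3 bits -> offset = 0

Answer: 1 4 0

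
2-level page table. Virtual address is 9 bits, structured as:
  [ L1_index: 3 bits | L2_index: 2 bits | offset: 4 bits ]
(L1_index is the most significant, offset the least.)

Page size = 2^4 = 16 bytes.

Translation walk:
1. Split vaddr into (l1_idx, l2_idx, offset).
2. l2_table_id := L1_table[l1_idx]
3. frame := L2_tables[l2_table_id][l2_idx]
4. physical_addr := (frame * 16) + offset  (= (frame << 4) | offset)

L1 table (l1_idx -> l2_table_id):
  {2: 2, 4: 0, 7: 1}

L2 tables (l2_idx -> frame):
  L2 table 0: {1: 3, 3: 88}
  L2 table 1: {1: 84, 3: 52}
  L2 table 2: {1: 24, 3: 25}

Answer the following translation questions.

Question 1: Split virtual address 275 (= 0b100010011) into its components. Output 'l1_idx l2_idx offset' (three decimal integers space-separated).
vaddr = 275 = 0b100010011
  top 3 bits -> l1_idx = 4
  next 2 bits -> l2_idx = 1
  bottom 4 bits -> offset = 3

Answer: 4 1 3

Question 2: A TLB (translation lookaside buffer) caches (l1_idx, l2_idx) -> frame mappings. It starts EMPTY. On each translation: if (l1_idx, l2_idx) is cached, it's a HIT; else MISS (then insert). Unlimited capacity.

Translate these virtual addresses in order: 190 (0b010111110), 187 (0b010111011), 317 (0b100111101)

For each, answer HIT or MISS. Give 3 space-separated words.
vaddr=190: (2,3) not in TLB -> MISS, insert
vaddr=187: (2,3) in TLB -> HIT
vaddr=317: (4,3) not in TLB -> MISS, insert

Answer: MISS HIT MISS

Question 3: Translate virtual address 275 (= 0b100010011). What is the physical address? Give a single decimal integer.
Answer: 51

Derivation:
vaddr = 275 = 0b100010011
Split: l1_idx=4, l2_idx=1, offset=3
L1[4] = 0
L2[0][1] = 3
paddr = 3 * 16 + 3 = 51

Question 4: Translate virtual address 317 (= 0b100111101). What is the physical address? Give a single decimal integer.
Answer: 1421

Derivation:
vaddr = 317 = 0b100111101
Split: l1_idx=4, l2_idx=3, offset=13
L1[4] = 0
L2[0][3] = 88
paddr = 88 * 16 + 13 = 1421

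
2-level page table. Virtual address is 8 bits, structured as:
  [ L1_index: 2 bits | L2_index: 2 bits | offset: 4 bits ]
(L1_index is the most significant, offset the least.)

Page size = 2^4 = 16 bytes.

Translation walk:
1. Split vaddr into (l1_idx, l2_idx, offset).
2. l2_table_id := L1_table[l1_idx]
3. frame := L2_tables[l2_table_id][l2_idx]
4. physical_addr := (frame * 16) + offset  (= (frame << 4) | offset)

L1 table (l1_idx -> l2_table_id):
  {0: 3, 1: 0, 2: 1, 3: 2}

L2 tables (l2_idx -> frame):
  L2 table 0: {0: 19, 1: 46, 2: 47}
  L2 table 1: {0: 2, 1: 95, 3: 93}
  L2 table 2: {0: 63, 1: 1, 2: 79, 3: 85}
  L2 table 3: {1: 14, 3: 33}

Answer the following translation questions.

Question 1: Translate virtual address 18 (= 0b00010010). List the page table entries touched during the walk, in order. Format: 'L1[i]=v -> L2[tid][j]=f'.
Answer: L1[0]=3 -> L2[3][1]=14

Derivation:
vaddr = 18 = 0b00010010
Split: l1_idx=0, l2_idx=1, offset=2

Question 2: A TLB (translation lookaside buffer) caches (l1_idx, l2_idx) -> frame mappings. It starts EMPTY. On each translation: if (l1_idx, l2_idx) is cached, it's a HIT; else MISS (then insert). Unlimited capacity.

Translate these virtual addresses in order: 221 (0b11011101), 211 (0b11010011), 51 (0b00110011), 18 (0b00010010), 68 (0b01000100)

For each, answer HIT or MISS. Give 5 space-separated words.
Answer: MISS HIT MISS MISS MISS

Derivation:
vaddr=221: (3,1) not in TLB -> MISS, insert
vaddr=211: (3,1) in TLB -> HIT
vaddr=51: (0,3) not in TLB -> MISS, insert
vaddr=18: (0,1) not in TLB -> MISS, insert
vaddr=68: (1,0) not in TLB -> MISS, insert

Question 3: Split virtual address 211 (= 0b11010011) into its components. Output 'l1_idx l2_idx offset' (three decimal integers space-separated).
Answer: 3 1 3

Derivation:
vaddr = 211 = 0b11010011
  top 2 bits -> l1_idx = 3
  next 2 bits -> l2_idx = 1
  bottom 4 bits -> offset = 3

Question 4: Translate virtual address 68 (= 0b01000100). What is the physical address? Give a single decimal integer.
Answer: 308

Derivation:
vaddr = 68 = 0b01000100
Split: l1_idx=1, l2_idx=0, offset=4
L1[1] = 0
L2[0][0] = 19
paddr = 19 * 16 + 4 = 308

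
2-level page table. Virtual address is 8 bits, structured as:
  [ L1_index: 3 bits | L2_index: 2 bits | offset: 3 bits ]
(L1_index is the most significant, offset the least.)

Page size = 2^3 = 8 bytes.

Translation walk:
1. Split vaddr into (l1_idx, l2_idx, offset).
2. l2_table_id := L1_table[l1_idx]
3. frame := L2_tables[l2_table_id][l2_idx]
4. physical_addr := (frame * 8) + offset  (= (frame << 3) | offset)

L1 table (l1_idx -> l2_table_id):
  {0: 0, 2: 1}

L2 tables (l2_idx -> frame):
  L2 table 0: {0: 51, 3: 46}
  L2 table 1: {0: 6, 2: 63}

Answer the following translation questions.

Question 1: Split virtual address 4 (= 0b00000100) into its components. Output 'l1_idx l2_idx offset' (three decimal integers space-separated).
Answer: 0 0 4

Derivation:
vaddr = 4 = 0b00000100
  top 3 bits -> l1_idx = 0
  next 2 bits -> l2_idx = 0
  bottom 3 bits -> offset = 4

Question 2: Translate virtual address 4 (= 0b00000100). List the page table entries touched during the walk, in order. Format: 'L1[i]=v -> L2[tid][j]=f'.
Answer: L1[0]=0 -> L2[0][0]=51

Derivation:
vaddr = 4 = 0b00000100
Split: l1_idx=0, l2_idx=0, offset=4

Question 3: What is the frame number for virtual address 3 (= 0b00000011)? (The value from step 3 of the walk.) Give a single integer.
Answer: 51

Derivation:
vaddr = 3: l1_idx=0, l2_idx=0
L1[0] = 0; L2[0][0] = 51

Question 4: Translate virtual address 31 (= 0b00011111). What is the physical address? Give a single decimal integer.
Answer: 375

Derivation:
vaddr = 31 = 0b00011111
Split: l1_idx=0, l2_idx=3, offset=7
L1[0] = 0
L2[0][3] = 46
paddr = 46 * 8 + 7 = 375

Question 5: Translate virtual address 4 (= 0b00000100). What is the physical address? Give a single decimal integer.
Answer: 412

Derivation:
vaddr = 4 = 0b00000100
Split: l1_idx=0, l2_idx=0, offset=4
L1[0] = 0
L2[0][0] = 51
paddr = 51 * 8 + 4 = 412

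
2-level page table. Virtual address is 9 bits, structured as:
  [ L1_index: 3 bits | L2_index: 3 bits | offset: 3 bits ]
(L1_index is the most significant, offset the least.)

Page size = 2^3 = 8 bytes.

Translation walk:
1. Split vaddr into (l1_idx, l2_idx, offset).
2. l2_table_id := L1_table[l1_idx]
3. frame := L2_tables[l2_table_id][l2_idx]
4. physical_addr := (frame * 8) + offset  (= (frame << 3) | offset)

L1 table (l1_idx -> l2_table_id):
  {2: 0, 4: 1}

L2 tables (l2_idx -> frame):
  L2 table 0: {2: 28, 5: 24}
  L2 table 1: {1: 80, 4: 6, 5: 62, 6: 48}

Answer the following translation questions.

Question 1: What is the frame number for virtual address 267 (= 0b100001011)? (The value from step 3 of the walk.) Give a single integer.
Answer: 80

Derivation:
vaddr = 267: l1_idx=4, l2_idx=1
L1[4] = 1; L2[1][1] = 80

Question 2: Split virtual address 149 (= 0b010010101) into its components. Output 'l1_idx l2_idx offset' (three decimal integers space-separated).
Answer: 2 2 5

Derivation:
vaddr = 149 = 0b010010101
  top 3 bits -> l1_idx = 2
  next 3 bits -> l2_idx = 2
  bottom 3 bits -> offset = 5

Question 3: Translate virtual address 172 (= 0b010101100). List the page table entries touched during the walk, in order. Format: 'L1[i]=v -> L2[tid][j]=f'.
vaddr = 172 = 0b010101100
Split: l1_idx=2, l2_idx=5, offset=4

Answer: L1[2]=0 -> L2[0][5]=24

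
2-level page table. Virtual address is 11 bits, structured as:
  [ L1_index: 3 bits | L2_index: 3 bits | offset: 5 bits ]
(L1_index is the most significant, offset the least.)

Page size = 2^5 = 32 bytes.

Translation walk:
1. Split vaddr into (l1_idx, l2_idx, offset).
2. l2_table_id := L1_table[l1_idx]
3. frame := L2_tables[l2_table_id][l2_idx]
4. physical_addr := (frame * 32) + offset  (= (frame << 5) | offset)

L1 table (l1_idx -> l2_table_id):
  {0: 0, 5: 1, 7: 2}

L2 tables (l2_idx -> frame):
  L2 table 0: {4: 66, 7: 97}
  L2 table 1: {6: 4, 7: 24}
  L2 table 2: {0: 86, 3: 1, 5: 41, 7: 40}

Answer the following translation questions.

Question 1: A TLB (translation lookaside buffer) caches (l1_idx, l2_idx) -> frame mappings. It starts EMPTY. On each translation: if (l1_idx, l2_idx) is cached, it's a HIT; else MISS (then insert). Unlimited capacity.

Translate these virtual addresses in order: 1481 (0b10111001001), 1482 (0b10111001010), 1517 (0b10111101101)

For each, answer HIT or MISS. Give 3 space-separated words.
vaddr=1481: (5,6) not in TLB -> MISS, insert
vaddr=1482: (5,6) in TLB -> HIT
vaddr=1517: (5,7) not in TLB -> MISS, insert

Answer: MISS HIT MISS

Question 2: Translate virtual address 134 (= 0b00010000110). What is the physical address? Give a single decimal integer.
vaddr = 134 = 0b00010000110
Split: l1_idx=0, l2_idx=4, offset=6
L1[0] = 0
L2[0][4] = 66
paddr = 66 * 32 + 6 = 2118

Answer: 2118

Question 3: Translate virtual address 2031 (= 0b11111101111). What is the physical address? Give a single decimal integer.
Answer: 1295

Derivation:
vaddr = 2031 = 0b11111101111
Split: l1_idx=7, l2_idx=7, offset=15
L1[7] = 2
L2[2][7] = 40
paddr = 40 * 32 + 15 = 1295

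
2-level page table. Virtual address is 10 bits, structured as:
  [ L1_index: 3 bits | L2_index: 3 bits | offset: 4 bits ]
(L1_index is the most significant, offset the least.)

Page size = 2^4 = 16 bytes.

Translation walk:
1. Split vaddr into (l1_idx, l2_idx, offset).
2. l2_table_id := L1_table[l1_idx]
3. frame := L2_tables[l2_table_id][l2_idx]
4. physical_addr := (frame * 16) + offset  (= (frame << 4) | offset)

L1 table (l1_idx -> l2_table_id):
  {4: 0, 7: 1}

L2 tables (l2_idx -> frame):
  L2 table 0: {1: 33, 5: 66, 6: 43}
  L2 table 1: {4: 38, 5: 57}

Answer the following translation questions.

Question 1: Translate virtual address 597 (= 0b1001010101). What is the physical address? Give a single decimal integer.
vaddr = 597 = 0b1001010101
Split: l1_idx=4, l2_idx=5, offset=5
L1[4] = 0
L2[0][5] = 66
paddr = 66 * 16 + 5 = 1061

Answer: 1061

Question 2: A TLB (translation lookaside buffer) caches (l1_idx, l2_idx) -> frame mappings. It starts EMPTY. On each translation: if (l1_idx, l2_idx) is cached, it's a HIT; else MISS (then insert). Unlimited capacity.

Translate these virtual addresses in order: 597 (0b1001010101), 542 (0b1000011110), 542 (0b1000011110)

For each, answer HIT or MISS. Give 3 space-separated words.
vaddr=597: (4,5) not in TLB -> MISS, insert
vaddr=542: (4,1) not in TLB -> MISS, insert
vaddr=542: (4,1) in TLB -> HIT

Answer: MISS MISS HIT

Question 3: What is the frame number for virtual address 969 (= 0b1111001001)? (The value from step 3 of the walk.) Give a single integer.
Answer: 38

Derivation:
vaddr = 969: l1_idx=7, l2_idx=4
L1[7] = 1; L2[1][4] = 38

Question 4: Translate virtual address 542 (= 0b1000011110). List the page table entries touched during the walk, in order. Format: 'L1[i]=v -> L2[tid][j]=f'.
Answer: L1[4]=0 -> L2[0][1]=33

Derivation:
vaddr = 542 = 0b1000011110
Split: l1_idx=4, l2_idx=1, offset=14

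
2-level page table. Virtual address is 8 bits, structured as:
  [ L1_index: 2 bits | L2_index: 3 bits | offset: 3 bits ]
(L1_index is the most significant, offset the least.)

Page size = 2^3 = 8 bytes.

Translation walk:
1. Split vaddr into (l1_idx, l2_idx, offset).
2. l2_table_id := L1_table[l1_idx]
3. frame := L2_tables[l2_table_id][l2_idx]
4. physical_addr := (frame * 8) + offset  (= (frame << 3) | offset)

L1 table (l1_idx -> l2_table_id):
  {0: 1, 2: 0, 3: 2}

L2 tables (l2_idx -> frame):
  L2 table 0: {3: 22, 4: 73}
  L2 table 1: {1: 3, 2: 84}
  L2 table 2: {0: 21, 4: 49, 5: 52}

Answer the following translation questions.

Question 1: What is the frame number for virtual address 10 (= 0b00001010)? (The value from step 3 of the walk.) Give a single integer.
Answer: 3

Derivation:
vaddr = 10: l1_idx=0, l2_idx=1
L1[0] = 1; L2[1][1] = 3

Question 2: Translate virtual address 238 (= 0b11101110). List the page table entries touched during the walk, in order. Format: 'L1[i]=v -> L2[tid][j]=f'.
vaddr = 238 = 0b11101110
Split: l1_idx=3, l2_idx=5, offset=6

Answer: L1[3]=2 -> L2[2][5]=52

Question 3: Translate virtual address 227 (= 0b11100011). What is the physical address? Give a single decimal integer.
vaddr = 227 = 0b11100011
Split: l1_idx=3, l2_idx=4, offset=3
L1[3] = 2
L2[2][4] = 49
paddr = 49 * 8 + 3 = 395

Answer: 395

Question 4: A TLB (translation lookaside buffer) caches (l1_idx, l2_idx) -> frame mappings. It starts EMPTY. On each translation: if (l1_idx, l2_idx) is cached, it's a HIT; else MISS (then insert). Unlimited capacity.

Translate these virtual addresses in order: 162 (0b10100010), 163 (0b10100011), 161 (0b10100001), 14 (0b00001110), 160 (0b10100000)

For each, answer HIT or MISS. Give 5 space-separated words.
vaddr=162: (2,4) not in TLB -> MISS, insert
vaddr=163: (2,4) in TLB -> HIT
vaddr=161: (2,4) in TLB -> HIT
vaddr=14: (0,1) not in TLB -> MISS, insert
vaddr=160: (2,4) in TLB -> HIT

Answer: MISS HIT HIT MISS HIT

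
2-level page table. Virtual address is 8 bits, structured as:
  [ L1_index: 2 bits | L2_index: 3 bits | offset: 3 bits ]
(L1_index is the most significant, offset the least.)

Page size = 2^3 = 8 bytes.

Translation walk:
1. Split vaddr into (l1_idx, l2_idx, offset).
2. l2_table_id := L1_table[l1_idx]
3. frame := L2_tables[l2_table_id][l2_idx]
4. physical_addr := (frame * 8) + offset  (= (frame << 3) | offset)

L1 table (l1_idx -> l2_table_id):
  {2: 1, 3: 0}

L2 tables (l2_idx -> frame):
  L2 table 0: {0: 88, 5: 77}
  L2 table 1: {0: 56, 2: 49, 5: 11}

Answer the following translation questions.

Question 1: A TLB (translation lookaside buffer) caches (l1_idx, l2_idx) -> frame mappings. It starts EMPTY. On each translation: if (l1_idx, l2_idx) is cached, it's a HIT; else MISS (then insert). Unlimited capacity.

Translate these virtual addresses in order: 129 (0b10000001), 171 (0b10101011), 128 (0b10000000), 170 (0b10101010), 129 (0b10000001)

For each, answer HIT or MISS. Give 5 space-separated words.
Answer: MISS MISS HIT HIT HIT

Derivation:
vaddr=129: (2,0) not in TLB -> MISS, insert
vaddr=171: (2,5) not in TLB -> MISS, insert
vaddr=128: (2,0) in TLB -> HIT
vaddr=170: (2,5) in TLB -> HIT
vaddr=129: (2,0) in TLB -> HIT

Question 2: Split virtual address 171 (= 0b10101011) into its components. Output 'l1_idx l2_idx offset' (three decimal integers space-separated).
vaddr = 171 = 0b10101011
  top 2 bits -> l1_idx = 2
  next 3 bits -> l2_idx = 5
  bottom 3 bits -> offset = 3

Answer: 2 5 3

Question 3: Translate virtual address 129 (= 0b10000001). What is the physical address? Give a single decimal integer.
vaddr = 129 = 0b10000001
Split: l1_idx=2, l2_idx=0, offset=1
L1[2] = 1
L2[1][0] = 56
paddr = 56 * 8 + 1 = 449

Answer: 449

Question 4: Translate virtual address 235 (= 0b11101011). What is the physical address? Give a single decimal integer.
Answer: 619

Derivation:
vaddr = 235 = 0b11101011
Split: l1_idx=3, l2_idx=5, offset=3
L1[3] = 0
L2[0][5] = 77
paddr = 77 * 8 + 3 = 619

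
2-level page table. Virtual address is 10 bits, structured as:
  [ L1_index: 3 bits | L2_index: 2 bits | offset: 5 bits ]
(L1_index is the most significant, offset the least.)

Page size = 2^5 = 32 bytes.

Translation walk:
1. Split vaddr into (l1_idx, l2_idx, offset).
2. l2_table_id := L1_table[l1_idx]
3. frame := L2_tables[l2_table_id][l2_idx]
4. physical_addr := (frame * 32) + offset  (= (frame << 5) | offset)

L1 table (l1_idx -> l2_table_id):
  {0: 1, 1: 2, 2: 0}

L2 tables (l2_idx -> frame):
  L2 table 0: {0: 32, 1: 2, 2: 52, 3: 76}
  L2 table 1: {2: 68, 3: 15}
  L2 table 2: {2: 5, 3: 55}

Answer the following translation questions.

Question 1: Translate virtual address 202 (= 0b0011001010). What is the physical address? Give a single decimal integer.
vaddr = 202 = 0b0011001010
Split: l1_idx=1, l2_idx=2, offset=10
L1[1] = 2
L2[2][2] = 5
paddr = 5 * 32 + 10 = 170

Answer: 170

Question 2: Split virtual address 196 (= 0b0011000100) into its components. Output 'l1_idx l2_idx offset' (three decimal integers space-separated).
vaddr = 196 = 0b0011000100
  top 3 bits -> l1_idx = 1
  next 2 bits -> l2_idx = 2
  bottom 5 bits -> offset = 4

Answer: 1 2 4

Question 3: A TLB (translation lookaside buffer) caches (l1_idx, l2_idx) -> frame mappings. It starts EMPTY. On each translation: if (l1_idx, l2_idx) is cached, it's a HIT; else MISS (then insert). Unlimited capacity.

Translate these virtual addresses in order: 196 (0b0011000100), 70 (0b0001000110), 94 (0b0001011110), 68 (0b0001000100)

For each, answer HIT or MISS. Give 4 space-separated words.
vaddr=196: (1,2) not in TLB -> MISS, insert
vaddr=70: (0,2) not in TLB -> MISS, insert
vaddr=94: (0,2) in TLB -> HIT
vaddr=68: (0,2) in TLB -> HIT

Answer: MISS MISS HIT HIT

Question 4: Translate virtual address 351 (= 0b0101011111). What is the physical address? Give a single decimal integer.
vaddr = 351 = 0b0101011111
Split: l1_idx=2, l2_idx=2, offset=31
L1[2] = 0
L2[0][2] = 52
paddr = 52 * 32 + 31 = 1695

Answer: 1695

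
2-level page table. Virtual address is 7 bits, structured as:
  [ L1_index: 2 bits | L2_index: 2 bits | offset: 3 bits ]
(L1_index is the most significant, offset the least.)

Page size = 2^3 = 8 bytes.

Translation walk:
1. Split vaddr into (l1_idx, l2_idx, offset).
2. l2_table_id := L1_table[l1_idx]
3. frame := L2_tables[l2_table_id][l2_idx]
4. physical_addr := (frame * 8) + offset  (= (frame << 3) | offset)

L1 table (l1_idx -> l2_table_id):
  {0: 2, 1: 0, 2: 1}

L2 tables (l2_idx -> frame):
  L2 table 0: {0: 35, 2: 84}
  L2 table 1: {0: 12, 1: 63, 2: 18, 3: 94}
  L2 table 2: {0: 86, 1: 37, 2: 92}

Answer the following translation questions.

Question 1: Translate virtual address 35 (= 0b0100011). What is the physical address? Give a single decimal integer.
vaddr = 35 = 0b0100011
Split: l1_idx=1, l2_idx=0, offset=3
L1[1] = 0
L2[0][0] = 35
paddr = 35 * 8 + 3 = 283

Answer: 283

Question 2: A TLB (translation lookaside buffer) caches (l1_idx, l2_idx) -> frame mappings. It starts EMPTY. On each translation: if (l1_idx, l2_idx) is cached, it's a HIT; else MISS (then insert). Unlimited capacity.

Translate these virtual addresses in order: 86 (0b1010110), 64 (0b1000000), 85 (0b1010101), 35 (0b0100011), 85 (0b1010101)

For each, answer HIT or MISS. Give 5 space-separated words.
Answer: MISS MISS HIT MISS HIT

Derivation:
vaddr=86: (2,2) not in TLB -> MISS, insert
vaddr=64: (2,0) not in TLB -> MISS, insert
vaddr=85: (2,2) in TLB -> HIT
vaddr=35: (1,0) not in TLB -> MISS, insert
vaddr=85: (2,2) in TLB -> HIT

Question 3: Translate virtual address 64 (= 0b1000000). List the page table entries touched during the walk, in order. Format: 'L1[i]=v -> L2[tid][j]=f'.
vaddr = 64 = 0b1000000
Split: l1_idx=2, l2_idx=0, offset=0

Answer: L1[2]=1 -> L2[1][0]=12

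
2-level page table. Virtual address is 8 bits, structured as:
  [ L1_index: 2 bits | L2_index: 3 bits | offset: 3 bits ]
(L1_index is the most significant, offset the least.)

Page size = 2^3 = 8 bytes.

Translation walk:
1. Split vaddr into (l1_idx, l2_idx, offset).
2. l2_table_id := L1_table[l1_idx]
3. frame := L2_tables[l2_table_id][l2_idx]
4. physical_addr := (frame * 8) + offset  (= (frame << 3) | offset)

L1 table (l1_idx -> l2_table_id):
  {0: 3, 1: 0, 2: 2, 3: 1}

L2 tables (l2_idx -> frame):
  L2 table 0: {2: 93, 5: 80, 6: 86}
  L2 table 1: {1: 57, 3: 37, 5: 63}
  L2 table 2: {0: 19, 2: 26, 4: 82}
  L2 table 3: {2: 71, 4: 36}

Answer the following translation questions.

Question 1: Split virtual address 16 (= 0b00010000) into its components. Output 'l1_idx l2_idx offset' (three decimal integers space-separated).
Answer: 0 2 0

Derivation:
vaddr = 16 = 0b00010000
  top 2 bits -> l1_idx = 0
  next 3 bits -> l2_idx = 2
  bottom 3 bits -> offset = 0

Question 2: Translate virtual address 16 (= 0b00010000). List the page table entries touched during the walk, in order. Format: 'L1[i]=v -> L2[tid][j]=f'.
Answer: L1[0]=3 -> L2[3][2]=71

Derivation:
vaddr = 16 = 0b00010000
Split: l1_idx=0, l2_idx=2, offset=0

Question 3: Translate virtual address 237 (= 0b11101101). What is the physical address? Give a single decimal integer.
vaddr = 237 = 0b11101101
Split: l1_idx=3, l2_idx=5, offset=5
L1[3] = 1
L2[1][5] = 63
paddr = 63 * 8 + 5 = 509

Answer: 509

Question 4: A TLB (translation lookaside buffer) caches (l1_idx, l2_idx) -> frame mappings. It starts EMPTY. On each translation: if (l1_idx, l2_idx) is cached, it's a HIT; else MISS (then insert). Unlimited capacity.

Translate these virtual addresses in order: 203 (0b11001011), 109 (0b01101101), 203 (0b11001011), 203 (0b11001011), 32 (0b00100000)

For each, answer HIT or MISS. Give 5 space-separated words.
Answer: MISS MISS HIT HIT MISS

Derivation:
vaddr=203: (3,1) not in TLB -> MISS, insert
vaddr=109: (1,5) not in TLB -> MISS, insert
vaddr=203: (3,1) in TLB -> HIT
vaddr=203: (3,1) in TLB -> HIT
vaddr=32: (0,4) not in TLB -> MISS, insert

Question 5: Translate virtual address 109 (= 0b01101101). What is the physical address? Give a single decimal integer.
vaddr = 109 = 0b01101101
Split: l1_idx=1, l2_idx=5, offset=5
L1[1] = 0
L2[0][5] = 80
paddr = 80 * 8 + 5 = 645

Answer: 645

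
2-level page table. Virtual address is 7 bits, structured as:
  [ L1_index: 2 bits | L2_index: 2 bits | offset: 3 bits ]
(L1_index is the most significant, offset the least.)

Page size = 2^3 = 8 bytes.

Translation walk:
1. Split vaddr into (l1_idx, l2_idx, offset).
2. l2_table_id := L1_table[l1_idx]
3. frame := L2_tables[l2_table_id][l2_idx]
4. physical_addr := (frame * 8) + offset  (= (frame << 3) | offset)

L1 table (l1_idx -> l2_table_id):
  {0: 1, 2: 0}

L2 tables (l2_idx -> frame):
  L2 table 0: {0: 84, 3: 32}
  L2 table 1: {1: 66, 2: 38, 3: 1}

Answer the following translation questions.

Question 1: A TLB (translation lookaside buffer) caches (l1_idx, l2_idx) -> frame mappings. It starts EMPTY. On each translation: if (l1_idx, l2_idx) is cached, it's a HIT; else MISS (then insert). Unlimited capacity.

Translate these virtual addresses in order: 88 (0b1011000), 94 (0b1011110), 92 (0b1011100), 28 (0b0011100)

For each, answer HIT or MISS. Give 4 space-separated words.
vaddr=88: (2,3) not in TLB -> MISS, insert
vaddr=94: (2,3) in TLB -> HIT
vaddr=92: (2,3) in TLB -> HIT
vaddr=28: (0,3) not in TLB -> MISS, insert

Answer: MISS HIT HIT MISS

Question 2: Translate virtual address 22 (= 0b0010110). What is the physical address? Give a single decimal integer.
Answer: 310

Derivation:
vaddr = 22 = 0b0010110
Split: l1_idx=0, l2_idx=2, offset=6
L1[0] = 1
L2[1][2] = 38
paddr = 38 * 8 + 6 = 310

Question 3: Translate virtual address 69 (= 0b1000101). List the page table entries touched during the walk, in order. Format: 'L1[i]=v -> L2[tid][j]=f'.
vaddr = 69 = 0b1000101
Split: l1_idx=2, l2_idx=0, offset=5

Answer: L1[2]=0 -> L2[0][0]=84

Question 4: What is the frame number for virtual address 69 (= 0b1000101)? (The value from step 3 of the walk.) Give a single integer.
vaddr = 69: l1_idx=2, l2_idx=0
L1[2] = 0; L2[0][0] = 84

Answer: 84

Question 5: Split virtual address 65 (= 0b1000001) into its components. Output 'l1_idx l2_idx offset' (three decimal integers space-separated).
Answer: 2 0 1

Derivation:
vaddr = 65 = 0b1000001
  top 2 bits -> l1_idx = 2
  next 2 bits -> l2_idx = 0
  bottom 3 bits -> offset = 1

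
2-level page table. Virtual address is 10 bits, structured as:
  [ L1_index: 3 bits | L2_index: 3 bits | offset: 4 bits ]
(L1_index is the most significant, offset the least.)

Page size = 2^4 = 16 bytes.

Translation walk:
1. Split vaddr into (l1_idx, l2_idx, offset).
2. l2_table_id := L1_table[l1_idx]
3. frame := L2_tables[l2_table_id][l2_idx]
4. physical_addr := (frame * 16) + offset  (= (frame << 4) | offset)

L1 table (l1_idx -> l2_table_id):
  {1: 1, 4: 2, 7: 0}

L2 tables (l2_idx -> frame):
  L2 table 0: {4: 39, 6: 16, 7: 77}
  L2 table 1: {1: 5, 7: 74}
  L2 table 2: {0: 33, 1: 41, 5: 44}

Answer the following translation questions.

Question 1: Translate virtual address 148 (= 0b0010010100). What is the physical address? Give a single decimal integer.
vaddr = 148 = 0b0010010100
Split: l1_idx=1, l2_idx=1, offset=4
L1[1] = 1
L2[1][1] = 5
paddr = 5 * 16 + 4 = 84

Answer: 84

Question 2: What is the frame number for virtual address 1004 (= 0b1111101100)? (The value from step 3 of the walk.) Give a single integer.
vaddr = 1004: l1_idx=7, l2_idx=6
L1[7] = 0; L2[0][6] = 16

Answer: 16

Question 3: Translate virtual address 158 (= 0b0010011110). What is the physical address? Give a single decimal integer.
vaddr = 158 = 0b0010011110
Split: l1_idx=1, l2_idx=1, offset=14
L1[1] = 1
L2[1][1] = 5
paddr = 5 * 16 + 14 = 94

Answer: 94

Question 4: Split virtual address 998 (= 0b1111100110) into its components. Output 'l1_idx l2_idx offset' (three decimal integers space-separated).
Answer: 7 6 6

Derivation:
vaddr = 998 = 0b1111100110
  top 3 bits -> l1_idx = 7
  next 3 bits -> l2_idx = 6
  bottom 4 bits -> offset = 6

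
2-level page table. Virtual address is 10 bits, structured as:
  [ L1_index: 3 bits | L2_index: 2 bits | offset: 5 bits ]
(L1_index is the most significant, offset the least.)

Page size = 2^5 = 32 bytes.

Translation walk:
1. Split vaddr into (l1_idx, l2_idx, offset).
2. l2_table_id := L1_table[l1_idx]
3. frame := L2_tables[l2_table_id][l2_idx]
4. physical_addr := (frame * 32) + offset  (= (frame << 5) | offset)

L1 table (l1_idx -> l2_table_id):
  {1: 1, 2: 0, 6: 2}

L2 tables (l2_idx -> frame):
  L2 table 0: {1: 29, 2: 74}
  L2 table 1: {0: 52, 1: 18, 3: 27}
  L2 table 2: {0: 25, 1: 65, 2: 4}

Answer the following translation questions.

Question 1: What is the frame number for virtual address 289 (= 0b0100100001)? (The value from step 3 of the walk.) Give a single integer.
vaddr = 289: l1_idx=2, l2_idx=1
L1[2] = 0; L2[0][1] = 29

Answer: 29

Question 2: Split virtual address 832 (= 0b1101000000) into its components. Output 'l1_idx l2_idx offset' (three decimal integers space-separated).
Answer: 6 2 0

Derivation:
vaddr = 832 = 0b1101000000
  top 3 bits -> l1_idx = 6
  next 2 bits -> l2_idx = 2
  bottom 5 bits -> offset = 0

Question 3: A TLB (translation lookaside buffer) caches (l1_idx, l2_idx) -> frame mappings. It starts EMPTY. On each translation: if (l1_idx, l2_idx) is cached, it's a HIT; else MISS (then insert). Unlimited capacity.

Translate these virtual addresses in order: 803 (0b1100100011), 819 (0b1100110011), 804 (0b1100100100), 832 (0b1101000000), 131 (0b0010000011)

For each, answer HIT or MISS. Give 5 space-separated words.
vaddr=803: (6,1) not in TLB -> MISS, insert
vaddr=819: (6,1) in TLB -> HIT
vaddr=804: (6,1) in TLB -> HIT
vaddr=832: (6,2) not in TLB -> MISS, insert
vaddr=131: (1,0) not in TLB -> MISS, insert

Answer: MISS HIT HIT MISS MISS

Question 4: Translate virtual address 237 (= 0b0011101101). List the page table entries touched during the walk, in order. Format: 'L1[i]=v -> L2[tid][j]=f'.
Answer: L1[1]=1 -> L2[1][3]=27

Derivation:
vaddr = 237 = 0b0011101101
Split: l1_idx=1, l2_idx=3, offset=13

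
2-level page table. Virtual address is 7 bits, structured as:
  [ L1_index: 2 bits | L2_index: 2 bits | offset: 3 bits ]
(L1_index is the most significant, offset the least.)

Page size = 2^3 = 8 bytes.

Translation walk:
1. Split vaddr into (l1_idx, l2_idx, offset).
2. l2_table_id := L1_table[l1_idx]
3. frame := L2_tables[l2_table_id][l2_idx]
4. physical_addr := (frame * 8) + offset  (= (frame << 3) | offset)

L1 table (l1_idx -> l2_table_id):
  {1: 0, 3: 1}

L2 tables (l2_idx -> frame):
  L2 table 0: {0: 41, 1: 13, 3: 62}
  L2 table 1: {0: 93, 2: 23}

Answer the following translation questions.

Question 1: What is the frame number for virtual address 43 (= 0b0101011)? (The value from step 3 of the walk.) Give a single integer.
Answer: 13

Derivation:
vaddr = 43: l1_idx=1, l2_idx=1
L1[1] = 0; L2[0][1] = 13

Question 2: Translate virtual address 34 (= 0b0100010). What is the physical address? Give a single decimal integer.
Answer: 330

Derivation:
vaddr = 34 = 0b0100010
Split: l1_idx=1, l2_idx=0, offset=2
L1[1] = 0
L2[0][0] = 41
paddr = 41 * 8 + 2 = 330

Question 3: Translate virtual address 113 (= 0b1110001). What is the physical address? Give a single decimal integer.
Answer: 185

Derivation:
vaddr = 113 = 0b1110001
Split: l1_idx=3, l2_idx=2, offset=1
L1[3] = 1
L2[1][2] = 23
paddr = 23 * 8 + 1 = 185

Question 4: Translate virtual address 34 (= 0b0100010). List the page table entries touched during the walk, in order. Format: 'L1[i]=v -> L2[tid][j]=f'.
Answer: L1[1]=0 -> L2[0][0]=41

Derivation:
vaddr = 34 = 0b0100010
Split: l1_idx=1, l2_idx=0, offset=2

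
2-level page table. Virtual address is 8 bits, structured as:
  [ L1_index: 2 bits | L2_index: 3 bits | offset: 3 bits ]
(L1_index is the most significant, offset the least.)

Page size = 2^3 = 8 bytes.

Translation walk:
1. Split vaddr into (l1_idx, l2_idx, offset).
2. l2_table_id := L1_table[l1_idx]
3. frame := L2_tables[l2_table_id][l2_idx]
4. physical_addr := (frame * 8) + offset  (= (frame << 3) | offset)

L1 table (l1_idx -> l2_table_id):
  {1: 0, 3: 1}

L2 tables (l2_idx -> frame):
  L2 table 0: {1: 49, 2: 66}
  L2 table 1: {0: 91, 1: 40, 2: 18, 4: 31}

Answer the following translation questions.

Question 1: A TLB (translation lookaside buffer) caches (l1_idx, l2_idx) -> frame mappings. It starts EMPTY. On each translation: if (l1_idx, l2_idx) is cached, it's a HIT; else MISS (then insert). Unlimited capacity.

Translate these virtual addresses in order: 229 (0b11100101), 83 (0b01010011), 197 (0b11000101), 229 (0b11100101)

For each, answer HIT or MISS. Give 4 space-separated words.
vaddr=229: (3,4) not in TLB -> MISS, insert
vaddr=83: (1,2) not in TLB -> MISS, insert
vaddr=197: (3,0) not in TLB -> MISS, insert
vaddr=229: (3,4) in TLB -> HIT

Answer: MISS MISS MISS HIT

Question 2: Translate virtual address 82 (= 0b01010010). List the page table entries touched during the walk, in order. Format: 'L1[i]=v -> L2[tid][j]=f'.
vaddr = 82 = 0b01010010
Split: l1_idx=1, l2_idx=2, offset=2

Answer: L1[1]=0 -> L2[0][2]=66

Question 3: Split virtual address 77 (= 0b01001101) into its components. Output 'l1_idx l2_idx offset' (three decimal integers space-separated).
Answer: 1 1 5

Derivation:
vaddr = 77 = 0b01001101
  top 2 bits -> l1_idx = 1
  next 3 bits -> l2_idx = 1
  bottom 3 bits -> offset = 5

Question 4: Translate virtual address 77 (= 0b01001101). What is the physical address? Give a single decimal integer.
vaddr = 77 = 0b01001101
Split: l1_idx=1, l2_idx=1, offset=5
L1[1] = 0
L2[0][1] = 49
paddr = 49 * 8 + 5 = 397

Answer: 397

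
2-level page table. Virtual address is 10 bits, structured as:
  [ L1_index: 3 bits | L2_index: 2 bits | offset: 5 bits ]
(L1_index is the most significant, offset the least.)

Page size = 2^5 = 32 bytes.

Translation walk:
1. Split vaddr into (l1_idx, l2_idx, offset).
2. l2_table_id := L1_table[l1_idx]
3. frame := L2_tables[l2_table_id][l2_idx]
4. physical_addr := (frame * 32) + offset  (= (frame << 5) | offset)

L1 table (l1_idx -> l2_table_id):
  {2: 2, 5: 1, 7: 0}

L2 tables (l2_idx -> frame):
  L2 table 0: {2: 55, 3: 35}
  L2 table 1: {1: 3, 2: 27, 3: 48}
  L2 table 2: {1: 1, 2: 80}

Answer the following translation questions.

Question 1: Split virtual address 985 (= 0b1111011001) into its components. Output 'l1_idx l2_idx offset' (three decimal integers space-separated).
Answer: 7 2 25

Derivation:
vaddr = 985 = 0b1111011001
  top 3 bits -> l1_idx = 7
  next 2 bits -> l2_idx = 2
  bottom 5 bits -> offset = 25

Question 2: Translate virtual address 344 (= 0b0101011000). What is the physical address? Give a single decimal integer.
Answer: 2584

Derivation:
vaddr = 344 = 0b0101011000
Split: l1_idx=2, l2_idx=2, offset=24
L1[2] = 2
L2[2][2] = 80
paddr = 80 * 32 + 24 = 2584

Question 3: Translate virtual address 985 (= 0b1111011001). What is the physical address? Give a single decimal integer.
vaddr = 985 = 0b1111011001
Split: l1_idx=7, l2_idx=2, offset=25
L1[7] = 0
L2[0][2] = 55
paddr = 55 * 32 + 25 = 1785

Answer: 1785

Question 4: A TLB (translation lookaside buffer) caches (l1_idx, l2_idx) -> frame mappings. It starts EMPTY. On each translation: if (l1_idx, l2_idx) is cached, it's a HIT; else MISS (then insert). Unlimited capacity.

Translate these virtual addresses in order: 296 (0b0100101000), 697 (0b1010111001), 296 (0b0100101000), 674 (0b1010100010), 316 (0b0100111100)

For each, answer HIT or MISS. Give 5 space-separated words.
vaddr=296: (2,1) not in TLB -> MISS, insert
vaddr=697: (5,1) not in TLB -> MISS, insert
vaddr=296: (2,1) in TLB -> HIT
vaddr=674: (5,1) in TLB -> HIT
vaddr=316: (2,1) in TLB -> HIT

Answer: MISS MISS HIT HIT HIT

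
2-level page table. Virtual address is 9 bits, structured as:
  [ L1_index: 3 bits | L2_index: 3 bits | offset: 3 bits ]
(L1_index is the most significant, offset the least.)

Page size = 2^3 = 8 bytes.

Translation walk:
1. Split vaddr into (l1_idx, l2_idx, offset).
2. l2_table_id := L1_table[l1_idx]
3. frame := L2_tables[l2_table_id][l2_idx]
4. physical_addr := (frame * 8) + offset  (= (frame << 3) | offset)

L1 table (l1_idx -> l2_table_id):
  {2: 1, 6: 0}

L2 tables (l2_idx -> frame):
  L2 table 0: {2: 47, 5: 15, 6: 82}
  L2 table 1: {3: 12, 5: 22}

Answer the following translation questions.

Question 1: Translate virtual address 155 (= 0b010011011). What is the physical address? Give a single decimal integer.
Answer: 99

Derivation:
vaddr = 155 = 0b010011011
Split: l1_idx=2, l2_idx=3, offset=3
L1[2] = 1
L2[1][3] = 12
paddr = 12 * 8 + 3 = 99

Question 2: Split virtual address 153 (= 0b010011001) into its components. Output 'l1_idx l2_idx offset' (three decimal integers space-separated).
vaddr = 153 = 0b010011001
  top 3 bits -> l1_idx = 2
  next 3 bits -> l2_idx = 3
  bottom 3 bits -> offset = 1

Answer: 2 3 1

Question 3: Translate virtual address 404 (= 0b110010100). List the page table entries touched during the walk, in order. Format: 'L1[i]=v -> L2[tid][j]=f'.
vaddr = 404 = 0b110010100
Split: l1_idx=6, l2_idx=2, offset=4

Answer: L1[6]=0 -> L2[0][2]=47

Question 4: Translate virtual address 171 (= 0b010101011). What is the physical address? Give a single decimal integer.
vaddr = 171 = 0b010101011
Split: l1_idx=2, l2_idx=5, offset=3
L1[2] = 1
L2[1][5] = 22
paddr = 22 * 8 + 3 = 179

Answer: 179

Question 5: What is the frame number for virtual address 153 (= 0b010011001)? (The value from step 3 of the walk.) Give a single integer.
vaddr = 153: l1_idx=2, l2_idx=3
L1[2] = 1; L2[1][3] = 12

Answer: 12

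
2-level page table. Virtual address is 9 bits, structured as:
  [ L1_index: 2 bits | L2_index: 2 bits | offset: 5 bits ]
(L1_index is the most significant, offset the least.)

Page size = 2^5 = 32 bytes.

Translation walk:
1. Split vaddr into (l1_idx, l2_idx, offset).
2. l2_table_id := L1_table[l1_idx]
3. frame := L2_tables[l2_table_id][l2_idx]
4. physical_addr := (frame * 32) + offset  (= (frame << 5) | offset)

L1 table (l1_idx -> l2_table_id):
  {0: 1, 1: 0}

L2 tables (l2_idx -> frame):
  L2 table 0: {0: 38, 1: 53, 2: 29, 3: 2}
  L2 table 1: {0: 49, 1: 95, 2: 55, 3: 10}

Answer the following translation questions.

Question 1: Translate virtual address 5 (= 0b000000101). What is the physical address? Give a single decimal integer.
vaddr = 5 = 0b000000101
Split: l1_idx=0, l2_idx=0, offset=5
L1[0] = 1
L2[1][0] = 49
paddr = 49 * 32 + 5 = 1573

Answer: 1573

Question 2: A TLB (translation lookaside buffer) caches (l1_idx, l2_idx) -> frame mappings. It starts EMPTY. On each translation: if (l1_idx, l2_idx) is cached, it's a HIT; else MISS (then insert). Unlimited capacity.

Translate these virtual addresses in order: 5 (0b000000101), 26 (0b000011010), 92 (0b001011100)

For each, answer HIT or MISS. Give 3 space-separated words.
Answer: MISS HIT MISS

Derivation:
vaddr=5: (0,0) not in TLB -> MISS, insert
vaddr=26: (0,0) in TLB -> HIT
vaddr=92: (0,2) not in TLB -> MISS, insert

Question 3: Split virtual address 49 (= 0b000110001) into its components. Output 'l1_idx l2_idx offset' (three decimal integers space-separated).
vaddr = 49 = 0b000110001
  top 2 bits -> l1_idx = 0
  next 2 bits -> l2_idx = 1
  bottom 5 bits -> offset = 17

Answer: 0 1 17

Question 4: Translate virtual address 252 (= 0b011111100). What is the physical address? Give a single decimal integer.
Answer: 92

Derivation:
vaddr = 252 = 0b011111100
Split: l1_idx=1, l2_idx=3, offset=28
L1[1] = 0
L2[0][3] = 2
paddr = 2 * 32 + 28 = 92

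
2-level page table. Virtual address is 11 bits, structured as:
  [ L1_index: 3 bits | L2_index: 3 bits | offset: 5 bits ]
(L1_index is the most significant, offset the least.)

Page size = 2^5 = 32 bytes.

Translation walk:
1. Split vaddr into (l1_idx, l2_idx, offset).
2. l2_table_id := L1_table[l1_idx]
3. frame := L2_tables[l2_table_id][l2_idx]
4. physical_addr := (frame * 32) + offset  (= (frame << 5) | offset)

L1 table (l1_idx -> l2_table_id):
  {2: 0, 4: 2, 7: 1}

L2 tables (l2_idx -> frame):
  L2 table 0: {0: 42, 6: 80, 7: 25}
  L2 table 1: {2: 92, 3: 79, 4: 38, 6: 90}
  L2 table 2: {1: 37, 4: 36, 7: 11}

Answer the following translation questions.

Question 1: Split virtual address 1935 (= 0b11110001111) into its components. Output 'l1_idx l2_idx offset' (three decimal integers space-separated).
Answer: 7 4 15

Derivation:
vaddr = 1935 = 0b11110001111
  top 3 bits -> l1_idx = 7
  next 3 bits -> l2_idx = 4
  bottom 5 bits -> offset = 15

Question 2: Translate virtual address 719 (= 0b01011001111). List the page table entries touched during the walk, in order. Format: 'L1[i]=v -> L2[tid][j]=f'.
vaddr = 719 = 0b01011001111
Split: l1_idx=2, l2_idx=6, offset=15

Answer: L1[2]=0 -> L2[0][6]=80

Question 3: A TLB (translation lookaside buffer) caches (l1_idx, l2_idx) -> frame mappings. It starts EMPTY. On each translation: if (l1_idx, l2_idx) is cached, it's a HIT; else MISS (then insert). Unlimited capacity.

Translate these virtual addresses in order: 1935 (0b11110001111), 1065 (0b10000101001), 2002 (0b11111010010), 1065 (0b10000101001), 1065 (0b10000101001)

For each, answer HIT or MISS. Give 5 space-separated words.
vaddr=1935: (7,4) not in TLB -> MISS, insert
vaddr=1065: (4,1) not in TLB -> MISS, insert
vaddr=2002: (7,6) not in TLB -> MISS, insert
vaddr=1065: (4,1) in TLB -> HIT
vaddr=1065: (4,1) in TLB -> HIT

Answer: MISS MISS MISS HIT HIT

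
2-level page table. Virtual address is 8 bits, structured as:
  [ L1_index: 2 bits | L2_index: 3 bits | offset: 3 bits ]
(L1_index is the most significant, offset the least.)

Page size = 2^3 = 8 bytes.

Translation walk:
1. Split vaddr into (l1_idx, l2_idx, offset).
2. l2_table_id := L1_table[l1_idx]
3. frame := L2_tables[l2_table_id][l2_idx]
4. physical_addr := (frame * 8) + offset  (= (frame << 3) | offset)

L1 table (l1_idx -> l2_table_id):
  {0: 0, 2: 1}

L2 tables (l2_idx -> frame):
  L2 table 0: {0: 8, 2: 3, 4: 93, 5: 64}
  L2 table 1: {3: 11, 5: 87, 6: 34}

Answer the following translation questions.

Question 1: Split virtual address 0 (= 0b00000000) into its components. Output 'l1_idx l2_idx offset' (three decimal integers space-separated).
vaddr = 0 = 0b00000000
  top 2 bits -> l1_idx = 0
  next 3 bits -> l2_idx = 0
  bottom 3 bits -> offset = 0

Answer: 0 0 0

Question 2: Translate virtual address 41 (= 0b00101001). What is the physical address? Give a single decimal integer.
vaddr = 41 = 0b00101001
Split: l1_idx=0, l2_idx=5, offset=1
L1[0] = 0
L2[0][5] = 64
paddr = 64 * 8 + 1 = 513

Answer: 513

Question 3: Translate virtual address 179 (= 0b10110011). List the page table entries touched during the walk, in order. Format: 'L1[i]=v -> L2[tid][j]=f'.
vaddr = 179 = 0b10110011
Split: l1_idx=2, l2_idx=6, offset=3

Answer: L1[2]=1 -> L2[1][6]=34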